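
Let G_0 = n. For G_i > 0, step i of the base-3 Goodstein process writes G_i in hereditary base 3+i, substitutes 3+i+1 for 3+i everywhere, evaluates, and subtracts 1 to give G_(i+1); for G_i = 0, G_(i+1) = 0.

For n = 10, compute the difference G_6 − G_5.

3

i=0: 10 = 3^2 + 1 (b=3); 3→4: 4^2 + 1 = 17; 17−1 = 16
i=1: 16 = 4^2 (b=4); 4→5: 5^2 = 25; 25−1 = 24
i=2: 24 = 4·5 + 4 (b=5); 5→6: 4·6 + 4 = 28; 28−1 = 27
i=3: 27 = 4·6 + 3 (b=6); 6→7: 4·7 + 3 = 31; 31−1 = 30
i=4: 30 = 4·7 + 2 (b=7); 7→8: 4·8 + 2 = 34; 34−1 = 33
i=5: 33 = 4·8 + 1 (b=8); 8→9: 4·9 + 1 = 37; 37−1 = 36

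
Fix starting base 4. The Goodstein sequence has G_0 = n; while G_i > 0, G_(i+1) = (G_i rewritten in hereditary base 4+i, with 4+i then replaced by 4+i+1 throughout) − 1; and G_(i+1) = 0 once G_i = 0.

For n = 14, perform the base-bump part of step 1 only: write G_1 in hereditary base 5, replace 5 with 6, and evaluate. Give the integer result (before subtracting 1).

19

(0) 14|_4 = 3·4 + 2 ↦ 3·5 + 2|_5 = 17 ⇒ 16
(1) 16|_5 = 3·5 + 1 ↦ 3·6 + 1|_6 = 19 ⇒ 18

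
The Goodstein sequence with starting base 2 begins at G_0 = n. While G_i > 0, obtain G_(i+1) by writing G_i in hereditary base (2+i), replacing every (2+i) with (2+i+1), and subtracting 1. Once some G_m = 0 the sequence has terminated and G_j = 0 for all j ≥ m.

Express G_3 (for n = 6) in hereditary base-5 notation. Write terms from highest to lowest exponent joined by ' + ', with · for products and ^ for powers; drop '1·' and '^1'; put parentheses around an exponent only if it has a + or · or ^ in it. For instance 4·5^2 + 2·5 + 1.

5^5

G_0 = 6. HB_2(6) = 2^2 + 2. Bump = 30. G_1 = 29.
G_1 = 29. HB_3(29) = 3^3 + 2. Bump = 258. G_2 = 257.
G_2 = 257. HB_4(257) = 4^4 + 1. Bump = 3126. G_3 = 3125.
G_3 = 3125. HB_5(3125) = 5^5. Bump = 46656. G_4 = 46655.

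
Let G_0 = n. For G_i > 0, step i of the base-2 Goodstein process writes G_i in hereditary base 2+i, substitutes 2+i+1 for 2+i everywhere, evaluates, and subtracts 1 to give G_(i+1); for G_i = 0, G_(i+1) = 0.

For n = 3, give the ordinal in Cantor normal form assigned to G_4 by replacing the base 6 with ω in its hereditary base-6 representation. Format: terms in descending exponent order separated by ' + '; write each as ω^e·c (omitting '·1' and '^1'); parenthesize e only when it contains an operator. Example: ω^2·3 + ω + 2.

1

G_0=3  [base 2] 2 + 1  →[2↦3]→  3 + 1 = 4  −1 ⇒ G_1=3
G_1=3  [base 3] 3  →[3↦4]→  4 = 4  −1 ⇒ G_2=3
G_2=3  [base 4] 3  →[4↦5]→  3 = 3  −1 ⇒ G_3=2
G_3=2  [base 5] 2  →[5↦6]→  2 = 2  −1 ⇒ G_4=1
G_4=1  [base 6] 1  →[6↦7]→  1 = 1  −1 ⇒ G_5=0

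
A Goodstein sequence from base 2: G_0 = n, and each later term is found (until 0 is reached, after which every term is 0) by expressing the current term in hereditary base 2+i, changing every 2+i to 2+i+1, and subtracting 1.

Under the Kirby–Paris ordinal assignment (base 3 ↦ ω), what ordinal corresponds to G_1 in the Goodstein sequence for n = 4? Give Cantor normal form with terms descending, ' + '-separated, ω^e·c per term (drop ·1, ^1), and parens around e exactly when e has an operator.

ω^2·2 + ω·2 + 2

4 —HB2→ 2^2 —bump→ 3^3 = 27 —(−1)→ 26
26 —HB3→ 2·3^2 + 2·3 + 2 —bump→ 2·4^2 + 2·4 + 2 = 42 —(−1)→ 41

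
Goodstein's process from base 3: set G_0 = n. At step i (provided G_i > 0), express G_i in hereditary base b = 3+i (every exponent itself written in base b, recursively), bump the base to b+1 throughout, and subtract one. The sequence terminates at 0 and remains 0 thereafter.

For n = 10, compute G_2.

G_0 = 10. HB_3(10) = 3^2 + 1. Bump = 17. G_1 = 16.
G_1 = 16. HB_4(16) = 4^2. Bump = 25. G_2 = 24.
G_2 = 24. HB_5(24) = 4·5 + 4. Bump = 28. G_3 = 27.

24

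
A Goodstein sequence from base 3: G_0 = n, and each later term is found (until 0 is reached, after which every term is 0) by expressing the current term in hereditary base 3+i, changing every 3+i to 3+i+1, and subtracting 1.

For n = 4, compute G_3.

3

[0] 4 ≡ 3 + 1 (base 3). Lift 4: 5. −1: 4.
[1] 4 ≡ 4 (base 4). Lift 5: 5. −1: 4.
[2] 4 ≡ 4 (base 5). Lift 6: 4. −1: 3.
[3] 3 ≡ 3 (base 6). Lift 7: 3. −1: 2.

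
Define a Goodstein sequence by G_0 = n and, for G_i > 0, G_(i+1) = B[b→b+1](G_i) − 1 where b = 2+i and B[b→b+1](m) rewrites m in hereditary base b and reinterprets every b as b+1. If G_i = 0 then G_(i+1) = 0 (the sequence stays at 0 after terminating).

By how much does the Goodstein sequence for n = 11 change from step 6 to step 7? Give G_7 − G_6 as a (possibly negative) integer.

2615391575

step 0: 11 = 2^(2 + 1) + 2 + 1; sub 3 for 2: 3^(3 + 1) + 3 + 1; = 85; G_1 = 85−1 = 84
step 1: 84 = 3^(3 + 1) + 3; sub 4 for 3: 4^(4 + 1) + 4; = 1028; G_2 = 1028−1 = 1027
step 2: 1027 = 4^(4 + 1) + 3; sub 5 for 4: 5^(5 + 1) + 3; = 15628; G_3 = 15628−1 = 15627
step 3: 15627 = 5^(5 + 1) + 2; sub 6 for 5: 6^(6 + 1) + 2; = 279938; G_4 = 279938−1 = 279937
step 4: 279937 = 6^(6 + 1) + 1; sub 7 for 6: 7^(7 + 1) + 1; = 5764802; G_5 = 5764802−1 = 5764801
step 5: 5764801 = 7^(7 + 1); sub 8 for 7: 8^(8 + 1); = 134217728; G_6 = 134217728−1 = 134217727
step 6: 134217727 = 7·8^8 + 7·8^7 + 7·8^6 + 7·8^5 + 7·8^4 + 7·8^3 + 7·8^2 + 7·8 + 7; sub 9 for 8: 7·9^9 + 7·9^7 + 7·9^6 + 7·9^5 + 7·9^4 + 7·9^3 + 7·9^2 + 7·9 + 7; = 2749609303; G_7 = 2749609303−1 = 2749609302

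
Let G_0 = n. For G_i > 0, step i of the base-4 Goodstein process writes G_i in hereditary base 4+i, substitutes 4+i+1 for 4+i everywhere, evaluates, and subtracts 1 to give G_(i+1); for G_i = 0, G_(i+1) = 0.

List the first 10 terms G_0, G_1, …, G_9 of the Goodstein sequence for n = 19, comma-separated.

(0) 19|_4 = 4^2 + 3 ↦ 5^2 + 3|_5 = 28 ⇒ 27
(1) 27|_5 = 5^2 + 2 ↦ 6^2 + 2|_6 = 38 ⇒ 37
(2) 37|_6 = 6^2 + 1 ↦ 7^2 + 1|_7 = 50 ⇒ 49
(3) 49|_7 = 7^2 ↦ 8^2|_8 = 64 ⇒ 63
(4) 63|_8 = 7·8 + 7 ↦ 7·9 + 7|_9 = 70 ⇒ 69
(5) 69|_9 = 7·9 + 6 ↦ 7·10 + 6|_10 = 76 ⇒ 75
(6) 75|_10 = 7·10 + 5 ↦ 7·11 + 5|_11 = 82 ⇒ 81
(7) 81|_11 = 7·11 + 4 ↦ 7·12 + 4|_12 = 88 ⇒ 87
(8) 87|_12 = 7·12 + 3 ↦ 7·13 + 3|_13 = 94 ⇒ 93

19, 27, 37, 49, 63, 69, 75, 81, 87, 93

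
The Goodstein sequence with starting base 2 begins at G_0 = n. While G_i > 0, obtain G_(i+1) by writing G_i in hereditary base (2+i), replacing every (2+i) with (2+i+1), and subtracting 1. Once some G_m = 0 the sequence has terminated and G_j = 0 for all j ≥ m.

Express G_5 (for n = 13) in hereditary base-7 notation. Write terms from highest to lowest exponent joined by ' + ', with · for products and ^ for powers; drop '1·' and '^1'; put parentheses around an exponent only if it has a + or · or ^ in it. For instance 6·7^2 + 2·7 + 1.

13 —HB2→ 2^(2 + 1) + 2^2 + 1 —bump→ 3^(3 + 1) + 3^3 + 1 = 109 —(−1)→ 108
108 —HB3→ 3^(3 + 1) + 3^3 —bump→ 4^(4 + 1) + 4^4 = 1280 —(−1)→ 1279
1279 —HB4→ 4^(4 + 1) + 3·4^3 + 3·4^2 + 3·4 + 3 —bump→ 5^(5 + 1) + 3·5^3 + 3·5^2 + 3·5 + 3 = 16093 —(−1)→ 16092
16092 —HB5→ 5^(5 + 1) + 3·5^3 + 3·5^2 + 3·5 + 2 —bump→ 6^(6 + 1) + 3·6^3 + 3·6^2 + 3·6 + 2 = 280712 —(−1)→ 280711
280711 —HB6→ 6^(6 + 1) + 3·6^3 + 3·6^2 + 3·6 + 1 —bump→ 7^(7 + 1) + 3·7^3 + 3·7^2 + 3·7 + 1 = 5765999 —(−1)→ 5765998
5765998 —HB7→ 7^(7 + 1) + 3·7^3 + 3·7^2 + 3·7 —bump→ 8^(8 + 1) + 3·8^3 + 3·8^2 + 3·8 = 134219480 —(−1)→ 134219479

7^(7 + 1) + 3·7^3 + 3·7^2 + 3·7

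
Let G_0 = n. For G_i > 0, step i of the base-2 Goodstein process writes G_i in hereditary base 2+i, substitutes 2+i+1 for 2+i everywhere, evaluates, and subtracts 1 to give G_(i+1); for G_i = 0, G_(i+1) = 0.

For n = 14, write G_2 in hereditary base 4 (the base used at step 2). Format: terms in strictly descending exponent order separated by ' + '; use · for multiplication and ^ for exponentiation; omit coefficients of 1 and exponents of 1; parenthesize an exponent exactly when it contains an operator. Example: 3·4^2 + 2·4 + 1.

4^(4 + 1) + 4^4 + 1

14 —HB2→ 2^(2 + 1) + 2^2 + 2 —bump→ 3^(3 + 1) + 3^3 + 3 = 111 —(−1)→ 110
110 —HB3→ 3^(3 + 1) + 3^3 + 2 —bump→ 4^(4 + 1) + 4^4 + 2 = 1282 —(−1)→ 1281
1281 —HB4→ 4^(4 + 1) + 4^4 + 1 —bump→ 5^(5 + 1) + 5^5 + 1 = 18751 —(−1)→ 18750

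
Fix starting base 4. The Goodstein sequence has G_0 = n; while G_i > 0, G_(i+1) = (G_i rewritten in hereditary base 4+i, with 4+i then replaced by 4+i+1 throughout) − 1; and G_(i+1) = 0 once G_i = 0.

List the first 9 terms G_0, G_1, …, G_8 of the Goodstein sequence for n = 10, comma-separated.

10, 11, 12, 13, 13, 13, 13, 13, 13

10 —HB4→ 2·4 + 2 —bump→ 2·5 + 2 = 12 —(−1)→ 11
11 —HB5→ 2·5 + 1 —bump→ 2·6 + 1 = 13 —(−1)→ 12
12 —HB6→ 2·6 —bump→ 2·7 = 14 —(−1)→ 13
13 —HB7→ 7 + 6 —bump→ 8 + 6 = 14 —(−1)→ 13
13 —HB8→ 8 + 5 —bump→ 9 + 5 = 14 —(−1)→ 13
13 —HB9→ 9 + 4 —bump→ 10 + 4 = 14 —(−1)→ 13
13 —HB10→ 10 + 3 —bump→ 11 + 3 = 14 —(−1)→ 13
13 —HB11→ 11 + 2 —bump→ 12 + 2 = 14 —(−1)→ 13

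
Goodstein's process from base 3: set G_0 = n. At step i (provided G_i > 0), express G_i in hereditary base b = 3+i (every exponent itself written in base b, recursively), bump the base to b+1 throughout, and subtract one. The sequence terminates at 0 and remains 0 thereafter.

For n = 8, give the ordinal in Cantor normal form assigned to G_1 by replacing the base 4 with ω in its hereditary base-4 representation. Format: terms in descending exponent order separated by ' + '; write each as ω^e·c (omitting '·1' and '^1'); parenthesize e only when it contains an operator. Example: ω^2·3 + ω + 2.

ω·2 + 1

G_0 = 8. HB_3(8) = 2·3 + 2. Bump = 10. G_1 = 9.
G_1 = 9. HB_4(9) = 2·4 + 1. Bump = 11. G_2 = 10.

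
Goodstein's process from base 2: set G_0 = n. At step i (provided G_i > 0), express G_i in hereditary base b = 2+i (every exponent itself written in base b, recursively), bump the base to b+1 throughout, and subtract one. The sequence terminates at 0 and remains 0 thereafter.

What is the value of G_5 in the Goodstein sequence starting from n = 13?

5765998

G_0=13  [base 2] 2^(2 + 1) + 2^2 + 1  →[2↦3]→  3^(3 + 1) + 3^3 + 1 = 109  −1 ⇒ G_1=108
G_1=108  [base 3] 3^(3 + 1) + 3^3  →[3↦4]→  4^(4 + 1) + 4^4 = 1280  −1 ⇒ G_2=1279
G_2=1279  [base 4] 4^(4 + 1) + 3·4^3 + 3·4^2 + 3·4 + 3  →[4↦5]→  5^(5 + 1) + 3·5^3 + 3·5^2 + 3·5 + 3 = 16093  −1 ⇒ G_3=16092
G_3=16092  [base 5] 5^(5 + 1) + 3·5^3 + 3·5^2 + 3·5 + 2  →[5↦6]→  6^(6 + 1) + 3·6^3 + 3·6^2 + 3·6 + 2 = 280712  −1 ⇒ G_4=280711
G_4=280711  [base 6] 6^(6 + 1) + 3·6^3 + 3·6^2 + 3·6 + 1  →[6↦7]→  7^(7 + 1) + 3·7^3 + 3·7^2 + 3·7 + 1 = 5765999  −1 ⇒ G_5=5765998
G_5=5765998  [base 7] 7^(7 + 1) + 3·7^3 + 3·7^2 + 3·7  →[7↦8]→  8^(8 + 1) + 3·8^3 + 3·8^2 + 3·8 = 134219480  −1 ⇒ G_6=134219479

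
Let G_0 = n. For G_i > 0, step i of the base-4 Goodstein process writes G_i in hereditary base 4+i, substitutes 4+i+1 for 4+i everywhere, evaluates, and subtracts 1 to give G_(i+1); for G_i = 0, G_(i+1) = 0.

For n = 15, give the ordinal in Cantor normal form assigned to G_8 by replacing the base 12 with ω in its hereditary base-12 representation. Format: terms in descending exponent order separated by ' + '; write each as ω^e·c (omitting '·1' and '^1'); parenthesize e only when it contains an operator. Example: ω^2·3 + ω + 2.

ω·2 + 3

i=0: 15 = 3·4 + 3 (b=4); 4→5: 3·5 + 3 = 18; 18−1 = 17
i=1: 17 = 3·5 + 2 (b=5); 5→6: 3·6 + 2 = 20; 20−1 = 19
i=2: 19 = 3·6 + 1 (b=6); 6→7: 3·7 + 1 = 22; 22−1 = 21
i=3: 21 = 3·7 (b=7); 7→8: 3·8 = 24; 24−1 = 23
i=4: 23 = 2·8 + 7 (b=8); 8→9: 2·9 + 7 = 25; 25−1 = 24
i=5: 24 = 2·9 + 6 (b=9); 9→10: 2·10 + 6 = 26; 26−1 = 25
i=6: 25 = 2·10 + 5 (b=10); 10→11: 2·11 + 5 = 27; 27−1 = 26
i=7: 26 = 2·11 + 4 (b=11); 11→12: 2·12 + 4 = 28; 28−1 = 27
i=8: 27 = 2·12 + 3 (b=12); 12→13: 2·13 + 3 = 29; 29−1 = 28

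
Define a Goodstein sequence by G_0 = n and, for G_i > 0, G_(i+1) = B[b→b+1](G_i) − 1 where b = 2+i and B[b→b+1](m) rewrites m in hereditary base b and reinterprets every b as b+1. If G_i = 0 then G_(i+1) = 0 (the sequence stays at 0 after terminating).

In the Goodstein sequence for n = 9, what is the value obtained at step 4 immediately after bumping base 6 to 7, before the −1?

step 0: 9 = 2^(2 + 1) + 1; sub 3 for 2: 3^(3 + 1) + 1; = 82; G_1 = 82−1 = 81
step 1: 81 = 3^(3 + 1); sub 4 for 3: 4^(4 + 1); = 1024; G_2 = 1024−1 = 1023
step 2: 1023 = 3·4^4 + 3·4^3 + 3·4^2 + 3·4 + 3; sub 5 for 4: 3·5^5 + 3·5^3 + 3·5^2 + 3·5 + 3; = 9843; G_3 = 9843−1 = 9842
step 3: 9842 = 3·5^5 + 3·5^3 + 3·5^2 + 3·5 + 2; sub 6 for 5: 3·6^6 + 3·6^3 + 3·6^2 + 3·6 + 2; = 140744; G_4 = 140744−1 = 140743

2471827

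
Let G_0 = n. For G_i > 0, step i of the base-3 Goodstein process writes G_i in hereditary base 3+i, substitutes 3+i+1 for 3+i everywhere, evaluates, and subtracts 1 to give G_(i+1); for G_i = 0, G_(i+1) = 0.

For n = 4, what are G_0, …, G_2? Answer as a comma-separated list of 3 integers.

4, 4, 4

step 0: 4 = 3 + 1; sub 4 for 3: 4 + 1; = 5; G_1 = 5−1 = 4
step 1: 4 = 4; sub 5 for 4: 5; = 5; G_2 = 5−1 = 4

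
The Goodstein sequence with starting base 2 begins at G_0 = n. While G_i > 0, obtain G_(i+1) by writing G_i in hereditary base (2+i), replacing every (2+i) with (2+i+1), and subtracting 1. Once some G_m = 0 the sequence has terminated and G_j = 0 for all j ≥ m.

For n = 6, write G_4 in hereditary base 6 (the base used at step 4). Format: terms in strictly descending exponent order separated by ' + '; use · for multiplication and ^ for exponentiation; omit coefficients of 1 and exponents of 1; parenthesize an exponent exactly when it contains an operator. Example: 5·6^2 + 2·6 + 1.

[0] 6 ≡ 2^2 + 2 (base 2). Lift 3: 30. −1: 29.
[1] 29 ≡ 3^3 + 2 (base 3). Lift 4: 258. −1: 257.
[2] 257 ≡ 4^4 + 1 (base 4). Lift 5: 3126. −1: 3125.
[3] 3125 ≡ 5^5 (base 5). Lift 6: 46656. −1: 46655.

5·6^5 + 5·6^4 + 5·6^3 + 5·6^2 + 5·6 + 5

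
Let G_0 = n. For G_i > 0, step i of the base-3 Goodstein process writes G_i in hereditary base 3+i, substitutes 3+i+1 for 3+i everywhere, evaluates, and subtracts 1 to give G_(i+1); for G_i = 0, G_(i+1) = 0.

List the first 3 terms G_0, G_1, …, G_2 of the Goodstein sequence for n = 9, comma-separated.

[0] 9 ≡ 3^2 (base 3). Lift 4: 16. −1: 15.
[1] 15 ≡ 3·4 + 3 (base 4). Lift 5: 18. −1: 17.

9, 15, 17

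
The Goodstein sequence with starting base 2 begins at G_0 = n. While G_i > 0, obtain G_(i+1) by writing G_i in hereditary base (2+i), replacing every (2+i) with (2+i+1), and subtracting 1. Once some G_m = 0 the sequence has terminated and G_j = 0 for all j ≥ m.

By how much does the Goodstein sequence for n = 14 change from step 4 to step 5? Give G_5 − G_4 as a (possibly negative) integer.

G_0 = 14. HB_2(14) = 2^(2 + 1) + 2^2 + 2. Bump = 111. G_1 = 110.
G_1 = 110. HB_3(110) = 3^(3 + 1) + 3^3 + 2. Bump = 1282. G_2 = 1281.
G_2 = 1281. HB_4(1281) = 4^(4 + 1) + 4^4 + 1. Bump = 18751. G_3 = 18750.
G_3 = 18750. HB_5(18750) = 5^(5 + 1) + 5^5. Bump = 326592. G_4 = 326591.
G_4 = 326591. HB_6(326591) = 6^(6 + 1) + 5·6^5 + 5·6^4 + 5·6^3 + 5·6^2 + 5·6 + 5. Bump = 5862841. G_5 = 5862840.

5536249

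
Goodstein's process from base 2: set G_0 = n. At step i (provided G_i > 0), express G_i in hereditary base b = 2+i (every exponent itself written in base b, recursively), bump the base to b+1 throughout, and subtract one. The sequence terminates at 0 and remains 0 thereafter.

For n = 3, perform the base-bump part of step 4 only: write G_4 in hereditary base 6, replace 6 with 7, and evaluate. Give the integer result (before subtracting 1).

3 —HB2→ 2 + 1 —bump→ 3 + 1 = 4 —(−1)→ 3
3 —HB3→ 3 —bump→ 4 = 4 —(−1)→ 3
3 —HB4→ 3 —bump→ 3 = 3 —(−1)→ 2
2 —HB5→ 2 —bump→ 2 = 2 —(−1)→ 1
1 —HB6→ 1 —bump→ 1 = 1 —(−1)→ 0

1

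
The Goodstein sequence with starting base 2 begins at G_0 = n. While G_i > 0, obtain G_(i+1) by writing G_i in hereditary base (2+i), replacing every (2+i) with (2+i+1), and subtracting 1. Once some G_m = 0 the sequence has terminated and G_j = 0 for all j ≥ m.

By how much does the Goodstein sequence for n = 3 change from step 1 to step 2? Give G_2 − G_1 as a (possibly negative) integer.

step 0: 3 = 2 + 1; sub 3 for 2: 3 + 1; = 4; G_1 = 4−1 = 3
step 1: 3 = 3; sub 4 for 3: 4; = 4; G_2 = 4−1 = 3

0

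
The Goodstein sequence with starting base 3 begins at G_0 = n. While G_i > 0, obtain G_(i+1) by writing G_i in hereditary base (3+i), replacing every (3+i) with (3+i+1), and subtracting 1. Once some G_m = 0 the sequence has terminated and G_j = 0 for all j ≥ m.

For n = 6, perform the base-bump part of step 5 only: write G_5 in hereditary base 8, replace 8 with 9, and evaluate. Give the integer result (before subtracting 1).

step 0: 6 = 2·3; sub 4 for 3: 2·4; = 8; G_1 = 8−1 = 7
step 1: 7 = 4 + 3; sub 5 for 4: 5 + 3; = 8; G_2 = 8−1 = 7
step 2: 7 = 5 + 2; sub 6 for 5: 6 + 2; = 8; G_3 = 8−1 = 7
step 3: 7 = 6 + 1; sub 7 for 6: 7 + 1; = 8; G_4 = 8−1 = 7
step 4: 7 = 7; sub 8 for 7: 8; = 8; G_5 = 8−1 = 7
step 5: 7 = 7; sub 9 for 8: 7; = 7; G_6 = 7−1 = 6

7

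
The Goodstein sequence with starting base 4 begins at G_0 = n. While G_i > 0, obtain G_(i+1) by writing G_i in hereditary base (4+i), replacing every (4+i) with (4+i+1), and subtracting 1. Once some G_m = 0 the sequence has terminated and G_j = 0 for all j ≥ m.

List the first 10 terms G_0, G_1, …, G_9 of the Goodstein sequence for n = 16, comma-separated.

i=0: 16 = 4^2 (b=4); 4→5: 5^2 = 25; 25−1 = 24
i=1: 24 = 4·5 + 4 (b=5); 5→6: 4·6 + 4 = 28; 28−1 = 27
i=2: 27 = 4·6 + 3 (b=6); 6→7: 4·7 + 3 = 31; 31−1 = 30
i=3: 30 = 4·7 + 2 (b=7); 7→8: 4·8 + 2 = 34; 34−1 = 33
i=4: 33 = 4·8 + 1 (b=8); 8→9: 4·9 + 1 = 37; 37−1 = 36
i=5: 36 = 4·9 (b=9); 9→10: 4·10 = 40; 40−1 = 39
i=6: 39 = 3·10 + 9 (b=10); 10→11: 3·11 + 9 = 42; 42−1 = 41
i=7: 41 = 3·11 + 8 (b=11); 11→12: 3·12 + 8 = 44; 44−1 = 43
i=8: 43 = 3·12 + 7 (b=12); 12→13: 3·13 + 7 = 46; 46−1 = 45

16, 24, 27, 30, 33, 36, 39, 41, 43, 45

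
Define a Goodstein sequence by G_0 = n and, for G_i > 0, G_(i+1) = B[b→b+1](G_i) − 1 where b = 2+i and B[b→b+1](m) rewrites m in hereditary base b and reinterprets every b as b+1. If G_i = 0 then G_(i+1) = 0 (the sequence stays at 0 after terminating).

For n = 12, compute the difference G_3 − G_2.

G_0 = 12. HB_2(12) = 2^(2 + 1) + 2^2. Bump = 108. G_1 = 107.
G_1 = 107. HB_3(107) = 3^(3 + 1) + 2·3^2 + 2·3 + 2. Bump = 1066. G_2 = 1065.
G_2 = 1065. HB_4(1065) = 4^(4 + 1) + 2·4^2 + 2·4 + 1. Bump = 15686. G_3 = 15685.

14620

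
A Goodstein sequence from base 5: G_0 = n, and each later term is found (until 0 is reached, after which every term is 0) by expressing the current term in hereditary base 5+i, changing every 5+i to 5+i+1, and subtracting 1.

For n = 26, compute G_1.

G_0=26  [base 5] 5^2 + 1  →[5↦6]→  6^2 + 1 = 37  −1 ⇒ G_1=36
G_1=36  [base 6] 6^2  →[6↦7]→  7^2 = 49  −1 ⇒ G_2=48

36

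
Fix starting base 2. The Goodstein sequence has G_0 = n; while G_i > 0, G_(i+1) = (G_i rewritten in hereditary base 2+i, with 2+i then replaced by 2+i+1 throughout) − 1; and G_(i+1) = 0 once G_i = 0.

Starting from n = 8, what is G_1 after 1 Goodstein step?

80

base 2: 8 = 2^(2 + 1); at 3: 3^(3 + 1) = 81; next = 80
base 3: 80 = 2·3^3 + 2·3^2 + 2·3 + 2; at 4: 2·4^4 + 2·4^2 + 2·4 + 2 = 554; next = 553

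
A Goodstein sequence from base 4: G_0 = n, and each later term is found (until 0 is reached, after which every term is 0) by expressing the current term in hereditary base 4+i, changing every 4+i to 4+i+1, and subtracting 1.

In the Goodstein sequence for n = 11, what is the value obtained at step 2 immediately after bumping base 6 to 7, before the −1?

i=0: 11 = 2·4 + 3 (b=4); 4→5: 2·5 + 3 = 13; 13−1 = 12
i=1: 12 = 2·5 + 2 (b=5); 5→6: 2·6 + 2 = 14; 14−1 = 13

15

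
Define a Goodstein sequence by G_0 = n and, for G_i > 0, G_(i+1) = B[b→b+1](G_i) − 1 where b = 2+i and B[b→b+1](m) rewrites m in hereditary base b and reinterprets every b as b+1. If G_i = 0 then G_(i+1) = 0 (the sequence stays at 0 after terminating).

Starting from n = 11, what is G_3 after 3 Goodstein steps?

15627

G_0 = 11. HB_2(11) = 2^(2 + 1) + 2 + 1. Bump = 85. G_1 = 84.
G_1 = 84. HB_3(84) = 3^(3 + 1) + 3. Bump = 1028. G_2 = 1027.
G_2 = 1027. HB_4(1027) = 4^(4 + 1) + 3. Bump = 15628. G_3 = 15627.
G_3 = 15627. HB_5(15627) = 5^(5 + 1) + 2. Bump = 279938. G_4 = 279937.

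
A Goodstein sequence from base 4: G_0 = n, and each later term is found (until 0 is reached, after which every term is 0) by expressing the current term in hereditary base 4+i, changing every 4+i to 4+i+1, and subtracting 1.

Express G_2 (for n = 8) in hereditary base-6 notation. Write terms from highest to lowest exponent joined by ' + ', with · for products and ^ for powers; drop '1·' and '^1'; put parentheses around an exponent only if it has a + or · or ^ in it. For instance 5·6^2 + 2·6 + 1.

(0) 8|_4 = 2·4 ↦ 2·5|_5 = 10 ⇒ 9
(1) 9|_5 = 5 + 4 ↦ 6 + 4|_6 = 10 ⇒ 9
(2) 9|_6 = 6 + 3 ↦ 7 + 3|_7 = 10 ⇒ 9

6 + 3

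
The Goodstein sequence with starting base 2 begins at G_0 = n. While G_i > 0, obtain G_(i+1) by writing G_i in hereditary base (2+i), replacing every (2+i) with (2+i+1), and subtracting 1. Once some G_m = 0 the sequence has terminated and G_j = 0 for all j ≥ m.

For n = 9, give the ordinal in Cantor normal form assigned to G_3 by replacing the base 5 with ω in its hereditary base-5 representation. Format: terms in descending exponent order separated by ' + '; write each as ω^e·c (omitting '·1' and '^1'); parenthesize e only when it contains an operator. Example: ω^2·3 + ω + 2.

ω^ω·3 + ω^3·3 + ω^2·3 + ω·3 + 2

9 —HB2→ 2^(2 + 1) + 1 —bump→ 3^(3 + 1) + 1 = 82 —(−1)→ 81
81 —HB3→ 3^(3 + 1) —bump→ 4^(4 + 1) = 1024 —(−1)→ 1023
1023 —HB4→ 3·4^4 + 3·4^3 + 3·4^2 + 3·4 + 3 —bump→ 3·5^5 + 3·5^3 + 3·5^2 + 3·5 + 3 = 9843 —(−1)→ 9842
9842 —HB5→ 3·5^5 + 3·5^3 + 3·5^2 + 3·5 + 2 —bump→ 3·6^6 + 3·6^3 + 3·6^2 + 3·6 + 2 = 140744 —(−1)→ 140743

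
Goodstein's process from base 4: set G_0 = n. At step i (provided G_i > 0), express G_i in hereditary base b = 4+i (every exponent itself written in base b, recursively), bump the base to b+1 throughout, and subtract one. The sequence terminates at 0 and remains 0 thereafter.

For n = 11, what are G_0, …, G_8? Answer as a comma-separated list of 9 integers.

G_0 = 11. HB_4(11) = 2·4 + 3. Bump = 13. G_1 = 12.
G_1 = 12. HB_5(12) = 2·5 + 2. Bump = 14. G_2 = 13.
G_2 = 13. HB_6(13) = 2·6 + 1. Bump = 15. G_3 = 14.
G_3 = 14. HB_7(14) = 2·7. Bump = 16. G_4 = 15.
G_4 = 15. HB_8(15) = 8 + 7. Bump = 16. G_5 = 15.
G_5 = 15. HB_9(15) = 9 + 6. Bump = 16. G_6 = 15.
G_6 = 15. HB_10(15) = 10 + 5. Bump = 16. G_7 = 15.
G_7 = 15. HB_11(15) = 11 + 4. Bump = 16. G_8 = 15.

11, 12, 13, 14, 15, 15, 15, 15, 15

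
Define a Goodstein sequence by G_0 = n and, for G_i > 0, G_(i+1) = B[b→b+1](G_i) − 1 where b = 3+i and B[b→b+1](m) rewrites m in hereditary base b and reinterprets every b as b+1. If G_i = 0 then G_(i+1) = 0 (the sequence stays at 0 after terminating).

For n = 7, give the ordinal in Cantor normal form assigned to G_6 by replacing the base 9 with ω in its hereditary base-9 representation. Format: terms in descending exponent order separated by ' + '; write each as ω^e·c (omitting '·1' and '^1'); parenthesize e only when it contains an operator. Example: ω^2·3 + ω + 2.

ω

step 0: 7 = 2·3 + 1; sub 4 for 3: 2·4 + 1; = 9; G_1 = 9−1 = 8
step 1: 8 = 2·4; sub 5 for 4: 2·5; = 10; G_2 = 10−1 = 9
step 2: 9 = 5 + 4; sub 6 for 5: 6 + 4; = 10; G_3 = 10−1 = 9
step 3: 9 = 6 + 3; sub 7 for 6: 7 + 3; = 10; G_4 = 10−1 = 9
step 4: 9 = 7 + 2; sub 8 for 7: 8 + 2; = 10; G_5 = 10−1 = 9
step 5: 9 = 8 + 1; sub 9 for 8: 9 + 1; = 10; G_6 = 10−1 = 9
step 6: 9 = 9; sub 10 for 9: 10; = 10; G_7 = 10−1 = 9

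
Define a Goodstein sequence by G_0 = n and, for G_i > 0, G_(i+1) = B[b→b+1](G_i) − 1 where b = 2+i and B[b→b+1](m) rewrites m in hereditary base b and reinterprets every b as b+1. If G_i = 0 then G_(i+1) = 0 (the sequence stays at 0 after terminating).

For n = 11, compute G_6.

G_0=11  [base 2] 2^(2 + 1) + 2 + 1  →[2↦3]→  3^(3 + 1) + 3 + 1 = 85  −1 ⇒ G_1=84
G_1=84  [base 3] 3^(3 + 1) + 3  →[3↦4]→  4^(4 + 1) + 4 = 1028  −1 ⇒ G_2=1027
G_2=1027  [base 4] 4^(4 + 1) + 3  →[4↦5]→  5^(5 + 1) + 3 = 15628  −1 ⇒ G_3=15627
G_3=15627  [base 5] 5^(5 + 1) + 2  →[5↦6]→  6^(6 + 1) + 2 = 279938  −1 ⇒ G_4=279937
G_4=279937  [base 6] 6^(6 + 1) + 1  →[6↦7]→  7^(7 + 1) + 1 = 5764802  −1 ⇒ G_5=5764801
G_5=5764801  [base 7] 7^(7 + 1)  →[7↦8]→  8^(8 + 1) = 134217728  −1 ⇒ G_6=134217727
G_6=134217727  [base 8] 7·8^8 + 7·8^7 + 7·8^6 + 7·8^5 + 7·8^4 + 7·8^3 + 7·8^2 + 7·8 + 7  →[8↦9]→  7·9^9 + 7·9^7 + 7·9^6 + 7·9^5 + 7·9^4 + 7·9^3 + 7·9^2 + 7·9 + 7 = 2749609303  −1 ⇒ G_7=2749609302

134217727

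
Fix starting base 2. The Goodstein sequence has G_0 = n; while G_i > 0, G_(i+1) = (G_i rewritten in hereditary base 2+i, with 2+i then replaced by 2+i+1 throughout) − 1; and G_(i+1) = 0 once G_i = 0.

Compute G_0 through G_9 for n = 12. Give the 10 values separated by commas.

12, 107, 1065, 15685, 280019, 5764910, 134217867, 3486784574, 100000000211, 3138428376974

[0] 12 ≡ 2^(2 + 1) + 2^2 (base 2). Lift 3: 108. −1: 107.
[1] 107 ≡ 3^(3 + 1) + 2·3^2 + 2·3 + 2 (base 3). Lift 4: 1066. −1: 1065.
[2] 1065 ≡ 4^(4 + 1) + 2·4^2 + 2·4 + 1 (base 4). Lift 5: 15686. −1: 15685.
[3] 15685 ≡ 5^(5 + 1) + 2·5^2 + 2·5 (base 5). Lift 6: 280020. −1: 280019.
[4] 280019 ≡ 6^(6 + 1) + 2·6^2 + 6 + 5 (base 6). Lift 7: 5764911. −1: 5764910.
[5] 5764910 ≡ 7^(7 + 1) + 2·7^2 + 7 + 4 (base 7). Lift 8: 134217868. −1: 134217867.
[6] 134217867 ≡ 8^(8 + 1) + 2·8^2 + 8 + 3 (base 8). Lift 9: 3486784575. −1: 3486784574.
[7] 3486784574 ≡ 9^(9 + 1) + 2·9^2 + 9 + 2 (base 9). Lift 10: 100000000212. −1: 100000000211.
[8] 100000000211 ≡ 10^(10 + 1) + 2·10^2 + 10 + 1 (base 10). Lift 11: 3138428376975. −1: 3138428376974.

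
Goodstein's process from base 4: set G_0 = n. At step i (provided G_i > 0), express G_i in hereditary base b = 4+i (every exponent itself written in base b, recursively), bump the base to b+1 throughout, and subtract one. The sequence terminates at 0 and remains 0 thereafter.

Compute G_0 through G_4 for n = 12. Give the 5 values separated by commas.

12, 14, 15, 16, 17

G_0=12  [base 4] 3·4  →[4↦5]→  3·5 = 15  −1 ⇒ G_1=14
G_1=14  [base 5] 2·5 + 4  →[5↦6]→  2·6 + 4 = 16  −1 ⇒ G_2=15
G_2=15  [base 6] 2·6 + 3  →[6↦7]→  2·7 + 3 = 17  −1 ⇒ G_3=16
G_3=16  [base 7] 2·7 + 2  →[7↦8]→  2·8 + 2 = 18  −1 ⇒ G_4=17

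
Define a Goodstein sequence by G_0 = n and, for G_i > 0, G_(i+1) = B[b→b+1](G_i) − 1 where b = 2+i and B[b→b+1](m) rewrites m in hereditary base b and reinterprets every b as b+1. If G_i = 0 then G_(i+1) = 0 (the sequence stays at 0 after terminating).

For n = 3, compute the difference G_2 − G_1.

base 2: 3 = 2 + 1; at 3: 3 + 1 = 4; next = 3
base 3: 3 = 3; at 4: 4 = 4; next = 3

0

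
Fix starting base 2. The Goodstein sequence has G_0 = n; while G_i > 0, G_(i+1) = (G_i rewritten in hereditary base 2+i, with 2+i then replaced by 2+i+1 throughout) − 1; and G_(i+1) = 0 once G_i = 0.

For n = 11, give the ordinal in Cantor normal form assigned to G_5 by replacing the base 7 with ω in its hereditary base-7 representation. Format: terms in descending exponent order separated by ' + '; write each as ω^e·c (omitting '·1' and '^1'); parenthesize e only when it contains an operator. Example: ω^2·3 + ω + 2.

step 0: 11 = 2^(2 + 1) + 2 + 1; sub 3 for 2: 3^(3 + 1) + 3 + 1; = 85; G_1 = 85−1 = 84
step 1: 84 = 3^(3 + 1) + 3; sub 4 for 3: 4^(4 + 1) + 4; = 1028; G_2 = 1028−1 = 1027
step 2: 1027 = 4^(4 + 1) + 3; sub 5 for 4: 5^(5 + 1) + 3; = 15628; G_3 = 15628−1 = 15627
step 3: 15627 = 5^(5 + 1) + 2; sub 6 for 5: 6^(6 + 1) + 2; = 279938; G_4 = 279938−1 = 279937
step 4: 279937 = 6^(6 + 1) + 1; sub 7 for 6: 7^(7 + 1) + 1; = 5764802; G_5 = 5764802−1 = 5764801
step 5: 5764801 = 7^(7 + 1); sub 8 for 7: 8^(8 + 1); = 134217728; G_6 = 134217728−1 = 134217727

ω^(ω + 1)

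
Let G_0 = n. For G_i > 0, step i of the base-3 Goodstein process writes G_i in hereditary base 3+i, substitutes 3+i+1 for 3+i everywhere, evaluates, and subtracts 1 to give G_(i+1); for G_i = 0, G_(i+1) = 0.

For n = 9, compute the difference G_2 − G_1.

G_0=9  [base 3] 3^2  →[3↦4]→  4^2 = 16  −1 ⇒ G_1=15
G_1=15  [base 4] 3·4 + 3  →[4↦5]→  3·5 + 3 = 18  −1 ⇒ G_2=17

2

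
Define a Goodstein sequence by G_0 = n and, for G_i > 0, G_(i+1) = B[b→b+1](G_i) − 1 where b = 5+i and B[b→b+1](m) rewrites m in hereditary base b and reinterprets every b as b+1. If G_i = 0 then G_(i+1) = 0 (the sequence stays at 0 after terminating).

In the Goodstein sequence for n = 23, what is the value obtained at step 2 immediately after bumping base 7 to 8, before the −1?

33

23 —HB5→ 4·5 + 3 —bump→ 4·6 + 3 = 27 —(−1)→ 26
26 —HB6→ 4·6 + 2 —bump→ 4·7 + 2 = 30 —(−1)→ 29
29 —HB7→ 4·7 + 1 —bump→ 4·8 + 1 = 33 —(−1)→ 32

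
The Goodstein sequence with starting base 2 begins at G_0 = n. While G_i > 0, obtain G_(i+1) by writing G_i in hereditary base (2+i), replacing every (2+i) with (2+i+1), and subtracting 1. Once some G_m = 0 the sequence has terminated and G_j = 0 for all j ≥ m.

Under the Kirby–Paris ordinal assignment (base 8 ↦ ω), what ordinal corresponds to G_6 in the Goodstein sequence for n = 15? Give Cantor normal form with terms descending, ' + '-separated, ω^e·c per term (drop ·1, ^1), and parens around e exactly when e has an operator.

i=0: 15 = 2^(2 + 1) + 2^2 + 2 + 1 (b=2); 2→3: 3^(3 + 1) + 3^3 + 3 + 1 = 112; 112−1 = 111
i=1: 111 = 3^(3 + 1) + 3^3 + 3 (b=3); 3→4: 4^(4 + 1) + 4^4 + 4 = 1284; 1284−1 = 1283
i=2: 1283 = 4^(4 + 1) + 4^4 + 3 (b=4); 4→5: 5^(5 + 1) + 5^5 + 3 = 18753; 18753−1 = 18752
i=3: 18752 = 5^(5 + 1) + 5^5 + 2 (b=5); 5→6: 6^(6 + 1) + 6^6 + 2 = 326594; 326594−1 = 326593
i=4: 326593 = 6^(6 + 1) + 6^6 + 1 (b=6); 6→7: 7^(7 + 1) + 7^7 + 1 = 6588345; 6588345−1 = 6588344
i=5: 6588344 = 7^(7 + 1) + 7^7 (b=7); 7→8: 8^(8 + 1) + 8^8 = 150994944; 150994944−1 = 150994943
i=6: 150994943 = 8^(8 + 1) + 7·8^7 + 7·8^6 + 7·8^5 + 7·8^4 + 7·8^3 + 7·8^2 + 7·8 + 7 (b=8); 8→9: 9^(9 + 1) + 7·9^7 + 7·9^6 + 7·9^5 + 7·9^4 + 7·9^3 + 7·9^2 + 7·9 + 7 = 3524450281; 3524450281−1 = 3524450280

ω^(ω + 1) + ω^7·7 + ω^6·7 + ω^5·7 + ω^4·7 + ω^3·7 + ω^2·7 + ω·7 + 7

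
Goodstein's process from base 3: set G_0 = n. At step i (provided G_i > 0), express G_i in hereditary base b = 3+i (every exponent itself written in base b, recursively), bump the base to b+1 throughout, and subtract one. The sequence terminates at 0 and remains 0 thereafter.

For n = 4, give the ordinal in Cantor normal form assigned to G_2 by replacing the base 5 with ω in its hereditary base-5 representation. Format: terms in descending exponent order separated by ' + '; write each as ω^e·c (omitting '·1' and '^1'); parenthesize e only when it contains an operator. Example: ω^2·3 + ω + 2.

step 0: 4 = 3 + 1; sub 4 for 3: 4 + 1; = 5; G_1 = 5−1 = 4
step 1: 4 = 4; sub 5 for 4: 5; = 5; G_2 = 5−1 = 4

4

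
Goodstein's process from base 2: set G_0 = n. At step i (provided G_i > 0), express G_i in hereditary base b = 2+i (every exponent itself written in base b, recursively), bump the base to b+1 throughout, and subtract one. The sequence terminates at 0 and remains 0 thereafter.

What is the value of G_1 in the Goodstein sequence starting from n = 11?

84

(0) 11|_2 = 2^(2 + 1) + 2 + 1 ↦ 3^(3 + 1) + 3 + 1|_3 = 85 ⇒ 84
(1) 84|_3 = 3^(3 + 1) + 3 ↦ 4^(4 + 1) + 4|_4 = 1028 ⇒ 1027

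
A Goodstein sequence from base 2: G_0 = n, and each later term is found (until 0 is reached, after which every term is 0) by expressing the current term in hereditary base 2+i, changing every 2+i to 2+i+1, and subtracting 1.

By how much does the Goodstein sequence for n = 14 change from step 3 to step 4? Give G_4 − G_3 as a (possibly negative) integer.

307841

(0) 14|_2 = 2^(2 + 1) + 2^2 + 2 ↦ 3^(3 + 1) + 3^3 + 3|_3 = 111 ⇒ 110
(1) 110|_3 = 3^(3 + 1) + 3^3 + 2 ↦ 4^(4 + 1) + 4^4 + 2|_4 = 1282 ⇒ 1281
(2) 1281|_4 = 4^(4 + 1) + 4^4 + 1 ↦ 5^(5 + 1) + 5^5 + 1|_5 = 18751 ⇒ 18750
(3) 18750|_5 = 5^(5 + 1) + 5^5 ↦ 6^(6 + 1) + 6^6|_6 = 326592 ⇒ 326591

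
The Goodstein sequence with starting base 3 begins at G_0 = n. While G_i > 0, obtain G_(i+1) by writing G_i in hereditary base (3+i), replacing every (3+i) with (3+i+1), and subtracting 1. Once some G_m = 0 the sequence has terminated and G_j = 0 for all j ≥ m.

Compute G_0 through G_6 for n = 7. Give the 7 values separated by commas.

7, 8, 9, 9, 9, 9, 9

base 3: 7 = 2·3 + 1; at 4: 2·4 + 1 = 9; next = 8
base 4: 8 = 2·4; at 5: 2·5 = 10; next = 9
base 5: 9 = 5 + 4; at 6: 6 + 4 = 10; next = 9
base 6: 9 = 6 + 3; at 7: 7 + 3 = 10; next = 9
base 7: 9 = 7 + 2; at 8: 8 + 2 = 10; next = 9
base 8: 9 = 8 + 1; at 9: 9 + 1 = 10; next = 9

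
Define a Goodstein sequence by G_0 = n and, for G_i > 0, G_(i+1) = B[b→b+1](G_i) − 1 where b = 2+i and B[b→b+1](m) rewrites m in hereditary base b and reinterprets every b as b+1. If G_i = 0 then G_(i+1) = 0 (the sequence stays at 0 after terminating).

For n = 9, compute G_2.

[0] 9 ≡ 2^(2 + 1) + 1 (base 2). Lift 3: 82. −1: 81.
[1] 81 ≡ 3^(3 + 1) (base 3). Lift 4: 1024. −1: 1023.
[2] 1023 ≡ 3·4^4 + 3·4^3 + 3·4^2 + 3·4 + 3 (base 4). Lift 5: 9843. −1: 9842.

1023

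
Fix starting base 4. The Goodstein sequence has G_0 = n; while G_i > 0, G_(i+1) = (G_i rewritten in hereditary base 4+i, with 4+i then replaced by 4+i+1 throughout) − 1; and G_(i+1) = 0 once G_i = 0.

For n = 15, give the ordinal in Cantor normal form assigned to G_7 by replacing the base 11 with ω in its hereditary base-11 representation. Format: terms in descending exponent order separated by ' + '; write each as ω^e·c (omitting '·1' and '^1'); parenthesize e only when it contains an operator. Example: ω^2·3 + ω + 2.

G_0 = 15. HB_4(15) = 3·4 + 3. Bump = 18. G_1 = 17.
G_1 = 17. HB_5(17) = 3·5 + 2. Bump = 20. G_2 = 19.
G_2 = 19. HB_6(19) = 3·6 + 1. Bump = 22. G_3 = 21.
G_3 = 21. HB_7(21) = 3·7. Bump = 24. G_4 = 23.
G_4 = 23. HB_8(23) = 2·8 + 7. Bump = 25. G_5 = 24.
G_5 = 24. HB_9(24) = 2·9 + 6. Bump = 26. G_6 = 25.
G_6 = 25. HB_10(25) = 2·10 + 5. Bump = 27. G_7 = 26.
G_7 = 26. HB_11(26) = 2·11 + 4. Bump = 28. G_8 = 27.

ω·2 + 4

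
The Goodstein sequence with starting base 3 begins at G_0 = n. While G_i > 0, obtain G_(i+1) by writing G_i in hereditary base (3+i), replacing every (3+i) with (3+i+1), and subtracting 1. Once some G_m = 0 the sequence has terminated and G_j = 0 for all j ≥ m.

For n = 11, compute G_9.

(0) 11|_3 = 3^2 + 2 ↦ 4^2 + 2|_4 = 18 ⇒ 17
(1) 17|_4 = 4^2 + 1 ↦ 5^2 + 1|_5 = 26 ⇒ 25
(2) 25|_5 = 5^2 ↦ 6^2|_6 = 36 ⇒ 35
(3) 35|_6 = 5·6 + 5 ↦ 5·7 + 5|_7 = 40 ⇒ 39
(4) 39|_7 = 5·7 + 4 ↦ 5·8 + 4|_8 = 44 ⇒ 43
(5) 43|_8 = 5·8 + 3 ↦ 5·9 + 3|_9 = 48 ⇒ 47
(6) 47|_9 = 5·9 + 2 ↦ 5·10 + 2|_10 = 52 ⇒ 51
(7) 51|_10 = 5·10 + 1 ↦ 5·11 + 1|_11 = 56 ⇒ 55
(8) 55|_11 = 5·11 ↦ 5·12|_12 = 60 ⇒ 59

59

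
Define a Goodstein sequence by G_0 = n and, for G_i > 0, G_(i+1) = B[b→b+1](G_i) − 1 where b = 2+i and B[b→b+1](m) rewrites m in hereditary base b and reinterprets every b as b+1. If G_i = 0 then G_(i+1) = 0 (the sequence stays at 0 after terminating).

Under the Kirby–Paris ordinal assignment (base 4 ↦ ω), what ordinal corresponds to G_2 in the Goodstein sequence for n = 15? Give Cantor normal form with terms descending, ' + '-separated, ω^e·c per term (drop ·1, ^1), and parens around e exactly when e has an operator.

ω^(ω + 1) + ω^ω + 3

15 —HB2→ 2^(2 + 1) + 2^2 + 2 + 1 —bump→ 3^(3 + 1) + 3^3 + 3 + 1 = 112 —(−1)→ 111
111 —HB3→ 3^(3 + 1) + 3^3 + 3 —bump→ 4^(4 + 1) + 4^4 + 4 = 1284 —(−1)→ 1283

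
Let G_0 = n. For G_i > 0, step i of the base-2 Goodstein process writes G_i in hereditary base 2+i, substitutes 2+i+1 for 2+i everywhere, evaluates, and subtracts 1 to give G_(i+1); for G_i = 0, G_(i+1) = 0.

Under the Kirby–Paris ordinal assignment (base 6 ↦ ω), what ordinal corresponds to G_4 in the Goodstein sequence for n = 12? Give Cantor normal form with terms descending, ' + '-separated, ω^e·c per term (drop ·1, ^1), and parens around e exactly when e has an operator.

(0) 12|_2 = 2^(2 + 1) + 2^2 ↦ 3^(3 + 1) + 3^3|_3 = 108 ⇒ 107
(1) 107|_3 = 3^(3 + 1) + 2·3^2 + 2·3 + 2 ↦ 4^(4 + 1) + 2·4^2 + 2·4 + 2|_4 = 1066 ⇒ 1065
(2) 1065|_4 = 4^(4 + 1) + 2·4^2 + 2·4 + 1 ↦ 5^(5 + 1) + 2·5^2 + 2·5 + 1|_5 = 15686 ⇒ 15685
(3) 15685|_5 = 5^(5 + 1) + 2·5^2 + 2·5 ↦ 6^(6 + 1) + 2·6^2 + 2·6|_6 = 280020 ⇒ 280019
(4) 280019|_6 = 6^(6 + 1) + 2·6^2 + 6 + 5 ↦ 7^(7 + 1) + 2·7^2 + 7 + 5|_7 = 5764911 ⇒ 5764910

ω^(ω + 1) + ω^2·2 + ω + 5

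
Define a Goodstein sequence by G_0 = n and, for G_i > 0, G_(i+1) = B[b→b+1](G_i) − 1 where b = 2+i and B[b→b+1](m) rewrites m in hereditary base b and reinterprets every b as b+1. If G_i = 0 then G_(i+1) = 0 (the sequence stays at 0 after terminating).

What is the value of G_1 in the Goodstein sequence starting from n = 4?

base 2: 4 = 2^2; at 3: 3^3 = 27; next = 26
base 3: 26 = 2·3^2 + 2·3 + 2; at 4: 2·4^2 + 2·4 + 2 = 42; next = 41

26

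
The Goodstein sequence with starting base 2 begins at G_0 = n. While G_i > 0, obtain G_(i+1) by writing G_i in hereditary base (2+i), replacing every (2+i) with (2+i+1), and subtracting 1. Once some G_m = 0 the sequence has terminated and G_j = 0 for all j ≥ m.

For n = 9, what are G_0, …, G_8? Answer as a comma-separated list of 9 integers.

base 2: 9 = 2^(2 + 1) + 1; at 3: 3^(3 + 1) + 1 = 82; next = 81
base 3: 81 = 3^(3 + 1); at 4: 4^(4 + 1) = 1024; next = 1023
base 4: 1023 = 3·4^4 + 3·4^3 + 3·4^2 + 3·4 + 3; at 5: 3·5^5 + 3·5^3 + 3·5^2 + 3·5 + 3 = 9843; next = 9842
base 5: 9842 = 3·5^5 + 3·5^3 + 3·5^2 + 3·5 + 2; at 6: 3·6^6 + 3·6^3 + 3·6^2 + 3·6 + 2 = 140744; next = 140743
base 6: 140743 = 3·6^6 + 3·6^3 + 3·6^2 + 3·6 + 1; at 7: 3·7^7 + 3·7^3 + 3·7^2 + 3·7 + 1 = 2471827; next = 2471826
base 7: 2471826 = 3·7^7 + 3·7^3 + 3·7^2 + 3·7; at 8: 3·8^8 + 3·8^3 + 3·8^2 + 3·8 = 50333400; next = 50333399
base 8: 50333399 = 3·8^8 + 3·8^3 + 3·8^2 + 2·8 + 7; at 9: 3·9^9 + 3·9^3 + 3·9^2 + 2·9 + 7 = 1162263922; next = 1162263921
base 9: 1162263921 = 3·9^9 + 3·9^3 + 3·9^2 + 2·9 + 6; at 10: 3·10^10 + 3·10^3 + 3·10^2 + 2·10 + 6 = 30000003326; next = 30000003325

9, 81, 1023, 9842, 140743, 2471826, 50333399, 1162263921, 30000003325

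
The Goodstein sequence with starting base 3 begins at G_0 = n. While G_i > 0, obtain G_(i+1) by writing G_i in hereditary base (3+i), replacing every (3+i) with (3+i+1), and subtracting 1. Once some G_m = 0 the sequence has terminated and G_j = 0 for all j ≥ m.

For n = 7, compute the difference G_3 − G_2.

0

step 0: 7 = 2·3 + 1; sub 4 for 3: 2·4 + 1; = 9; G_1 = 9−1 = 8
step 1: 8 = 2·4; sub 5 for 4: 2·5; = 10; G_2 = 10−1 = 9
step 2: 9 = 5 + 4; sub 6 for 5: 6 + 4; = 10; G_3 = 10−1 = 9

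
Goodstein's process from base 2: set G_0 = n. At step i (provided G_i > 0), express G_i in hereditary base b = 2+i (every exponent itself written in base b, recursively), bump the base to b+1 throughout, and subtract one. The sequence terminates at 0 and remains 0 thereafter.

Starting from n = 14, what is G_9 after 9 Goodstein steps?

(0) 14|_2 = 2^(2 + 1) + 2^2 + 2 ↦ 3^(3 + 1) + 3^3 + 3|_3 = 111 ⇒ 110
(1) 110|_3 = 3^(3 + 1) + 3^3 + 2 ↦ 4^(4 + 1) + 4^4 + 2|_4 = 1282 ⇒ 1281
(2) 1281|_4 = 4^(4 + 1) + 4^4 + 1 ↦ 5^(5 + 1) + 5^5 + 1|_5 = 18751 ⇒ 18750
(3) 18750|_5 = 5^(5 + 1) + 5^5 ↦ 6^(6 + 1) + 6^6|_6 = 326592 ⇒ 326591
(4) 326591|_6 = 6^(6 + 1) + 5·6^5 + 5·6^4 + 5·6^3 + 5·6^2 + 5·6 + 5 ↦ 7^(7 + 1) + 5·7^5 + 5·7^4 + 5·7^3 + 5·7^2 + 5·7 + 5|_7 = 5862841 ⇒ 5862840
(5) 5862840|_7 = 7^(7 + 1) + 5·7^5 + 5·7^4 + 5·7^3 + 5·7^2 + 5·7 + 4 ↦ 8^(8 + 1) + 5·8^5 + 5·8^4 + 5·8^3 + 5·8^2 + 5·8 + 4|_8 = 134404972 ⇒ 134404971
(6) 134404971|_8 = 8^(8 + 1) + 5·8^5 + 5·8^4 + 5·8^3 + 5·8^2 + 5·8 + 3 ↦ 9^(9 + 1) + 5·9^5 + 5·9^4 + 5·9^3 + 5·9^2 + 5·9 + 3|_9 = 3487116549 ⇒ 3487116548
(7) 3487116548|_9 = 9^(9 + 1) + 5·9^5 + 5·9^4 + 5·9^3 + 5·9^2 + 5·9 + 2 ↦ 10^(10 + 1) + 5·10^5 + 5·10^4 + 5·10^3 + 5·10^2 + 5·10 + 2|_10 = 100000555552 ⇒ 100000555551
(8) 100000555551|_10 = 10^(10 + 1) + 5·10^5 + 5·10^4 + 5·10^3 + 5·10^2 + 5·10 + 1 ↦ 11^(11 + 1) + 5·11^5 + 5·11^4 + 5·11^3 + 5·11^2 + 5·11 + 1|_11 = 3138429262497 ⇒ 3138429262496

3138429262496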